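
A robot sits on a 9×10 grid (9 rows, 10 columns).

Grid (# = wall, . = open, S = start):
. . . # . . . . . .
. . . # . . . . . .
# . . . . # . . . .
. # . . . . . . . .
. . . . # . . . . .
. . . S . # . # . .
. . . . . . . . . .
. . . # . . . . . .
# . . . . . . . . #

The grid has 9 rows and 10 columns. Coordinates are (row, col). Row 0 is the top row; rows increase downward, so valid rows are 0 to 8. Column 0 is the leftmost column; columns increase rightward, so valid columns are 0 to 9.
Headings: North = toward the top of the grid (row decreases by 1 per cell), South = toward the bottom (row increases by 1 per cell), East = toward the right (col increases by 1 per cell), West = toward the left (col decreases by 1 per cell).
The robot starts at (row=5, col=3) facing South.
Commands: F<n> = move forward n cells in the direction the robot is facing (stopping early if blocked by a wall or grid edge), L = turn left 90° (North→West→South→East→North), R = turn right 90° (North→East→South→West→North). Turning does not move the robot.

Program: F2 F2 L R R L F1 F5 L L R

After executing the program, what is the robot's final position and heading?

Answer: Final position: (row=6, col=3), facing East

Derivation:
Start: (row=5, col=3), facing South
  F2: move forward 1/2 (blocked), now at (row=6, col=3)
  F2: move forward 0/2 (blocked), now at (row=6, col=3)
  L: turn left, now facing East
  R: turn right, now facing South
  R: turn right, now facing West
  L: turn left, now facing South
  F1: move forward 0/1 (blocked), now at (row=6, col=3)
  F5: move forward 0/5 (blocked), now at (row=6, col=3)
  L: turn left, now facing East
  L: turn left, now facing North
  R: turn right, now facing East
Final: (row=6, col=3), facing East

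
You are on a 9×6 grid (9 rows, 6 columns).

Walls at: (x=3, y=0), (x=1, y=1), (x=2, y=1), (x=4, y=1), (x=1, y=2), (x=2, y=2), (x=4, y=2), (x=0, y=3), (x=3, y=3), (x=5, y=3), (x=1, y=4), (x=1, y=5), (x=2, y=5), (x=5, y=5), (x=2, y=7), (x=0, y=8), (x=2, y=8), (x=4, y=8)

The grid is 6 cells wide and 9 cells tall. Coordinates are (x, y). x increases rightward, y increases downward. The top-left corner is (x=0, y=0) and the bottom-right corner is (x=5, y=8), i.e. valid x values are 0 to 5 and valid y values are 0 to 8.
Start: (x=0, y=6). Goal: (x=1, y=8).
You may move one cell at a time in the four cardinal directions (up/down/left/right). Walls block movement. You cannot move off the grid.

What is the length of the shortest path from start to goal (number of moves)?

Answer: Shortest path length: 3

Derivation:
BFS from (x=0, y=6) until reaching (x=1, y=8):
  Distance 0: (x=0, y=6)
  Distance 1: (x=0, y=5), (x=1, y=6), (x=0, y=7)
  Distance 2: (x=0, y=4), (x=2, y=6), (x=1, y=7)
  Distance 3: (x=3, y=6), (x=1, y=8)  <- goal reached here
One shortest path (3 moves): (x=0, y=6) -> (x=1, y=6) -> (x=1, y=7) -> (x=1, y=8)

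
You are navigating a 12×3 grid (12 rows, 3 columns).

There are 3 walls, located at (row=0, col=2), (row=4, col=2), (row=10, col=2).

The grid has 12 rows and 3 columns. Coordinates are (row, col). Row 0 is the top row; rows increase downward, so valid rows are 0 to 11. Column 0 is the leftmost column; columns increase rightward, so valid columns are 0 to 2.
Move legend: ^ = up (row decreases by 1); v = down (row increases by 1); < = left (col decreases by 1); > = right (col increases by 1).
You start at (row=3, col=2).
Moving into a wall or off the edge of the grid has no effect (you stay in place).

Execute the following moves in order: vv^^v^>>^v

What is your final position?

Answer: Final position: (row=2, col=2)

Derivation:
Start: (row=3, col=2)
  v (down): blocked, stay at (row=3, col=2)
  v (down): blocked, stay at (row=3, col=2)
  ^ (up): (row=3, col=2) -> (row=2, col=2)
  ^ (up): (row=2, col=2) -> (row=1, col=2)
  v (down): (row=1, col=2) -> (row=2, col=2)
  ^ (up): (row=2, col=2) -> (row=1, col=2)
  > (right): blocked, stay at (row=1, col=2)
  > (right): blocked, stay at (row=1, col=2)
  ^ (up): blocked, stay at (row=1, col=2)
  v (down): (row=1, col=2) -> (row=2, col=2)
Final: (row=2, col=2)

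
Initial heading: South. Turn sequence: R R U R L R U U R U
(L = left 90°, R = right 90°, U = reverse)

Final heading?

Start: South
  R (right (90° clockwise)) -> West
  R (right (90° clockwise)) -> North
  U (U-turn (180°)) -> South
  R (right (90° clockwise)) -> West
  L (left (90° counter-clockwise)) -> South
  R (right (90° clockwise)) -> West
  U (U-turn (180°)) -> East
  U (U-turn (180°)) -> West
  R (right (90° clockwise)) -> North
  U (U-turn (180°)) -> South
Final: South

Answer: Final heading: South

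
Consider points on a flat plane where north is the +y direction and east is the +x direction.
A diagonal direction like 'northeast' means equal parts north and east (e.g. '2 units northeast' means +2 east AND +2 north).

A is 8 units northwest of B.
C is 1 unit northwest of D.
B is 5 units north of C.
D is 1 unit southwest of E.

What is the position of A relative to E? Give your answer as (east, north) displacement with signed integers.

Place E at the origin (east=0, north=0).
  D is 1 unit southwest of E: delta (east=-1, north=-1); D at (east=-1, north=-1).
  C is 1 unit northwest of D: delta (east=-1, north=+1); C at (east=-2, north=0).
  B is 5 units north of C: delta (east=+0, north=+5); B at (east=-2, north=5).
  A is 8 units northwest of B: delta (east=-8, north=+8); A at (east=-10, north=13).
Therefore A relative to E: (east=-10, north=13).

Answer: A is at (east=-10, north=13) relative to E.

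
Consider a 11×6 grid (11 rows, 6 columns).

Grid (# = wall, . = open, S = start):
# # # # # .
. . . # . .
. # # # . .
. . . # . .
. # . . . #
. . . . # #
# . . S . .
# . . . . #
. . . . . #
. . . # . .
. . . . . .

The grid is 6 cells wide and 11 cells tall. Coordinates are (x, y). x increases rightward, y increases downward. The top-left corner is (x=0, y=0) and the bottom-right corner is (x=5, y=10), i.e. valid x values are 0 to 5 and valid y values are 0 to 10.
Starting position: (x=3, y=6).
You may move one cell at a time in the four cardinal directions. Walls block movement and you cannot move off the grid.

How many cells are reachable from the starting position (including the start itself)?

BFS flood-fill from (x=3, y=6):
  Distance 0: (x=3, y=6)
  Distance 1: (x=3, y=5), (x=2, y=6), (x=4, y=6), (x=3, y=7)
  Distance 2: (x=3, y=4), (x=2, y=5), (x=1, y=6), (x=5, y=6), (x=2, y=7), (x=4, y=7), (x=3, y=8)
  Distance 3: (x=2, y=4), (x=4, y=4), (x=1, y=5), (x=1, y=7), (x=2, y=8), (x=4, y=8)
  Distance 4: (x=2, y=3), (x=4, y=3), (x=0, y=5), (x=1, y=8), (x=2, y=9), (x=4, y=9)
  Distance 5: (x=4, y=2), (x=1, y=3), (x=5, y=3), (x=0, y=4), (x=0, y=8), (x=1, y=9), (x=5, y=9), (x=2, y=10), (x=4, y=10)
  Distance 6: (x=4, y=1), (x=5, y=2), (x=0, y=3), (x=0, y=9), (x=1, y=10), (x=3, y=10), (x=5, y=10)
  Distance 7: (x=5, y=1), (x=0, y=2), (x=0, y=10)
  Distance 8: (x=5, y=0), (x=0, y=1)
  Distance 9: (x=1, y=1)
  Distance 10: (x=2, y=1)
Total reachable: 47 (grid has 47 open cells total)

Answer: Reachable cells: 47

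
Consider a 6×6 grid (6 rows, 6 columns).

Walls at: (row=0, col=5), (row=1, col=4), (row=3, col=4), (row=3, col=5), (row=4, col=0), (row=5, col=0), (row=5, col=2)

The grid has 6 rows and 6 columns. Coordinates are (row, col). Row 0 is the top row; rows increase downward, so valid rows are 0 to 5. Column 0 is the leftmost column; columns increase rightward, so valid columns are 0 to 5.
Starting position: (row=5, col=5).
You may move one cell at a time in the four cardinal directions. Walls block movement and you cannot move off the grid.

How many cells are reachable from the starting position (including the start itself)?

Answer: Reachable cells: 29

Derivation:
BFS flood-fill from (row=5, col=5):
  Distance 0: (row=5, col=5)
  Distance 1: (row=4, col=5), (row=5, col=4)
  Distance 2: (row=4, col=4), (row=5, col=3)
  Distance 3: (row=4, col=3)
  Distance 4: (row=3, col=3), (row=4, col=2)
  Distance 5: (row=2, col=3), (row=3, col=2), (row=4, col=1)
  Distance 6: (row=1, col=3), (row=2, col=2), (row=2, col=4), (row=3, col=1), (row=5, col=1)
  Distance 7: (row=0, col=3), (row=1, col=2), (row=2, col=1), (row=2, col=5), (row=3, col=0)
  Distance 8: (row=0, col=2), (row=0, col=4), (row=1, col=1), (row=1, col=5), (row=2, col=0)
  Distance 9: (row=0, col=1), (row=1, col=0)
  Distance 10: (row=0, col=0)
Total reachable: 29 (grid has 29 open cells total)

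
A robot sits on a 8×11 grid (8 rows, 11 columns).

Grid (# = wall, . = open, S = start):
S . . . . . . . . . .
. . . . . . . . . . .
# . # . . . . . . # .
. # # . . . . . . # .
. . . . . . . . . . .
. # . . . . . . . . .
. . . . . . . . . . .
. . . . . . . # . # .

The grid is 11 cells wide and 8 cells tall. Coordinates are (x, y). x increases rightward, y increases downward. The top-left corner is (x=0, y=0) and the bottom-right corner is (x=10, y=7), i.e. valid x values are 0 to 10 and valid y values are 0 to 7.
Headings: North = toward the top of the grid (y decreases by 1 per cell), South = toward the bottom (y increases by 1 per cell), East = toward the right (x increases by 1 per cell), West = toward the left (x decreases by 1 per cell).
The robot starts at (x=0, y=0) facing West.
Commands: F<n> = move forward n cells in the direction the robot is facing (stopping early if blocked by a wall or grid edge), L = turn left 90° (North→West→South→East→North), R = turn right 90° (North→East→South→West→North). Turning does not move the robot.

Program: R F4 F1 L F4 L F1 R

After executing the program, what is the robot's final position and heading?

Answer: Final position: (x=0, y=1), facing West

Derivation:
Start: (x=0, y=0), facing West
  R: turn right, now facing North
  F4: move forward 0/4 (blocked), now at (x=0, y=0)
  F1: move forward 0/1 (blocked), now at (x=0, y=0)
  L: turn left, now facing West
  F4: move forward 0/4 (blocked), now at (x=0, y=0)
  L: turn left, now facing South
  F1: move forward 1, now at (x=0, y=1)
  R: turn right, now facing West
Final: (x=0, y=1), facing West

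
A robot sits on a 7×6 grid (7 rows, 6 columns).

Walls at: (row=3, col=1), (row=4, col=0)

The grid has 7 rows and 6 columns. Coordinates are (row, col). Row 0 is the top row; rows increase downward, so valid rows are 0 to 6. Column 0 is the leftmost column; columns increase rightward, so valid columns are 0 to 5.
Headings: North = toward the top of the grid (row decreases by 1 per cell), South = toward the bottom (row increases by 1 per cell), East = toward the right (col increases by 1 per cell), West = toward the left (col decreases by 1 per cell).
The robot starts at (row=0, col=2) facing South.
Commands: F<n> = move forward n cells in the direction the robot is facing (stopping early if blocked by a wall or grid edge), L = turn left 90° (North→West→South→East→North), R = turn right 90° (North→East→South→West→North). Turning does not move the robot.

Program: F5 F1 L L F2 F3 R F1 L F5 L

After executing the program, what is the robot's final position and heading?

Answer: Final position: (row=0, col=3), facing West

Derivation:
Start: (row=0, col=2), facing South
  F5: move forward 5, now at (row=5, col=2)
  F1: move forward 1, now at (row=6, col=2)
  L: turn left, now facing East
  L: turn left, now facing North
  F2: move forward 2, now at (row=4, col=2)
  F3: move forward 3, now at (row=1, col=2)
  R: turn right, now facing East
  F1: move forward 1, now at (row=1, col=3)
  L: turn left, now facing North
  F5: move forward 1/5 (blocked), now at (row=0, col=3)
  L: turn left, now facing West
Final: (row=0, col=3), facing West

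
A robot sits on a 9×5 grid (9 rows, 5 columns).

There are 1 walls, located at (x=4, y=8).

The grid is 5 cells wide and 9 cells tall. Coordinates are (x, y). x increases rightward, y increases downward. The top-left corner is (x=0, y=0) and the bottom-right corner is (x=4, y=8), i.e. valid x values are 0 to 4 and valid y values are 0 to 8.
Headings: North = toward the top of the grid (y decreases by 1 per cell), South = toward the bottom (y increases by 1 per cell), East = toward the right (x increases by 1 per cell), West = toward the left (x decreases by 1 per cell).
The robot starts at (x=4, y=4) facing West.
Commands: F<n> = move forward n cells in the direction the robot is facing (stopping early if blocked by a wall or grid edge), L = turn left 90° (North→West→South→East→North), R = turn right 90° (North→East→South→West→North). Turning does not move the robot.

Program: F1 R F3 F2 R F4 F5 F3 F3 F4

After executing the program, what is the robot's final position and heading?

Answer: Final position: (x=4, y=0), facing East

Derivation:
Start: (x=4, y=4), facing West
  F1: move forward 1, now at (x=3, y=4)
  R: turn right, now facing North
  F3: move forward 3, now at (x=3, y=1)
  F2: move forward 1/2 (blocked), now at (x=3, y=0)
  R: turn right, now facing East
  F4: move forward 1/4 (blocked), now at (x=4, y=0)
  F5: move forward 0/5 (blocked), now at (x=4, y=0)
  F3: move forward 0/3 (blocked), now at (x=4, y=0)
  F3: move forward 0/3 (blocked), now at (x=4, y=0)
  F4: move forward 0/4 (blocked), now at (x=4, y=0)
Final: (x=4, y=0), facing East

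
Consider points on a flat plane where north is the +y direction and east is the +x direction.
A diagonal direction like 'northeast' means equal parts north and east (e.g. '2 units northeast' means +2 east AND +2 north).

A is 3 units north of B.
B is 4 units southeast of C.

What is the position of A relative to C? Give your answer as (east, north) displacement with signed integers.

Place C at the origin (east=0, north=0).
  B is 4 units southeast of C: delta (east=+4, north=-4); B at (east=4, north=-4).
  A is 3 units north of B: delta (east=+0, north=+3); A at (east=4, north=-1).
Therefore A relative to C: (east=4, north=-1).

Answer: A is at (east=4, north=-1) relative to C.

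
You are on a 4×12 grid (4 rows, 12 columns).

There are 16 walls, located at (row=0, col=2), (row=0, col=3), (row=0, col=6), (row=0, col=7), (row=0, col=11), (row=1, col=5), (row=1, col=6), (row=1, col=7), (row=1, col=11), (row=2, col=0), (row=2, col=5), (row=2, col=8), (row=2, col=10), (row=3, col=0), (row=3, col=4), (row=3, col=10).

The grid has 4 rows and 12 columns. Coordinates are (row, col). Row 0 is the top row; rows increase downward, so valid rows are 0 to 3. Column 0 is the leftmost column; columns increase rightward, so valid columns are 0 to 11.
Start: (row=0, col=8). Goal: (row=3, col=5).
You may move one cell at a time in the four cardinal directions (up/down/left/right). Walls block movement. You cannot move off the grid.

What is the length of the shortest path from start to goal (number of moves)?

BFS from (row=0, col=8) until reaching (row=3, col=5):
  Distance 0: (row=0, col=8)
  Distance 1: (row=0, col=9), (row=1, col=8)
  Distance 2: (row=0, col=10), (row=1, col=9)
  Distance 3: (row=1, col=10), (row=2, col=9)
  Distance 4: (row=3, col=9)
  Distance 5: (row=3, col=8)
  Distance 6: (row=3, col=7)
  Distance 7: (row=2, col=7), (row=3, col=6)
  Distance 8: (row=2, col=6), (row=3, col=5)  <- goal reached here
One shortest path (8 moves): (row=0, col=8) -> (row=0, col=9) -> (row=1, col=9) -> (row=2, col=9) -> (row=3, col=9) -> (row=3, col=8) -> (row=3, col=7) -> (row=3, col=6) -> (row=3, col=5)

Answer: Shortest path length: 8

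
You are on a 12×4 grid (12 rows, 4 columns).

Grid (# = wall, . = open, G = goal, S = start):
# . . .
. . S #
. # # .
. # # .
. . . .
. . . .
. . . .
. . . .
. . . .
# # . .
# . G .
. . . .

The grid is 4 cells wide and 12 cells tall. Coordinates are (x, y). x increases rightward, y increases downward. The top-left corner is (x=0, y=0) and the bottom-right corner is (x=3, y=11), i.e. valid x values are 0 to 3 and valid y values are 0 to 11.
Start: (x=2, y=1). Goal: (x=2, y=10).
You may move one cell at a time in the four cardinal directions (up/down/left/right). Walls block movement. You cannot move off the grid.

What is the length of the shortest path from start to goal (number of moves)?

Answer: Shortest path length: 13

Derivation:
BFS from (x=2, y=1) until reaching (x=2, y=10):
  Distance 0: (x=2, y=1)
  Distance 1: (x=2, y=0), (x=1, y=1)
  Distance 2: (x=1, y=0), (x=3, y=0), (x=0, y=1)
  Distance 3: (x=0, y=2)
  Distance 4: (x=0, y=3)
  Distance 5: (x=0, y=4)
  Distance 6: (x=1, y=4), (x=0, y=5)
  Distance 7: (x=2, y=4), (x=1, y=5), (x=0, y=6)
  Distance 8: (x=3, y=4), (x=2, y=5), (x=1, y=6), (x=0, y=7)
  Distance 9: (x=3, y=3), (x=3, y=5), (x=2, y=6), (x=1, y=7), (x=0, y=8)
  Distance 10: (x=3, y=2), (x=3, y=6), (x=2, y=7), (x=1, y=8)
  Distance 11: (x=3, y=7), (x=2, y=8)
  Distance 12: (x=3, y=8), (x=2, y=9)
  Distance 13: (x=3, y=9), (x=2, y=10)  <- goal reached here
One shortest path (13 moves): (x=2, y=1) -> (x=1, y=1) -> (x=0, y=1) -> (x=0, y=2) -> (x=0, y=3) -> (x=0, y=4) -> (x=1, y=4) -> (x=2, y=4) -> (x=2, y=5) -> (x=2, y=6) -> (x=2, y=7) -> (x=2, y=8) -> (x=2, y=9) -> (x=2, y=10)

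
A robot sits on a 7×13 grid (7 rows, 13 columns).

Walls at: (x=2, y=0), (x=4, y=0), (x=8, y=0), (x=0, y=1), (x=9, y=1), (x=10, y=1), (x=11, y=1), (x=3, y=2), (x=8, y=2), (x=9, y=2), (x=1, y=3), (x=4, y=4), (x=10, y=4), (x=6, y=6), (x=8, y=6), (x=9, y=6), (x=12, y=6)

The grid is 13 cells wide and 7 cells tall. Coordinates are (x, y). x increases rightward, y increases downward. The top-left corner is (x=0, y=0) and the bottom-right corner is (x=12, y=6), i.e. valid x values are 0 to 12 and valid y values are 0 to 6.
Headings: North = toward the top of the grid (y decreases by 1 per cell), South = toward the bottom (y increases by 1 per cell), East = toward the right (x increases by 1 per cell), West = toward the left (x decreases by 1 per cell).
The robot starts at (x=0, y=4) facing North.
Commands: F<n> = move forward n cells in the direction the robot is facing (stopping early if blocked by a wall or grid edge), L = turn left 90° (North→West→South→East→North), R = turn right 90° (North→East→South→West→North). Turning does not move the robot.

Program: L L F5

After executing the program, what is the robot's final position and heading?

Start: (x=0, y=4), facing North
  L: turn left, now facing West
  L: turn left, now facing South
  F5: move forward 2/5 (blocked), now at (x=0, y=6)
Final: (x=0, y=6), facing South

Answer: Final position: (x=0, y=6), facing South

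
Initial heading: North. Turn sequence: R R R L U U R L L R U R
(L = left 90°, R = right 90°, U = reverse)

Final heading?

Answer: Final heading: East

Derivation:
Start: North
  R (right (90° clockwise)) -> East
  R (right (90° clockwise)) -> South
  R (right (90° clockwise)) -> West
  L (left (90° counter-clockwise)) -> South
  U (U-turn (180°)) -> North
  U (U-turn (180°)) -> South
  R (right (90° clockwise)) -> West
  L (left (90° counter-clockwise)) -> South
  L (left (90° counter-clockwise)) -> East
  R (right (90° clockwise)) -> South
  U (U-turn (180°)) -> North
  R (right (90° clockwise)) -> East
Final: East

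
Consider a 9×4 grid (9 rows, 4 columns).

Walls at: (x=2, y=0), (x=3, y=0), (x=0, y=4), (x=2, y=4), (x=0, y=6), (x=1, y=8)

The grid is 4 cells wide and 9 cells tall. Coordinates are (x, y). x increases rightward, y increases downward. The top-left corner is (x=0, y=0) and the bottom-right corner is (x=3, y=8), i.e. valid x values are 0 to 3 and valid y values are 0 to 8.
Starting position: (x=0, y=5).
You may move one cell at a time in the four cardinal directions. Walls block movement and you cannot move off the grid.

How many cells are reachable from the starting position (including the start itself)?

Answer: Reachable cells: 30

Derivation:
BFS flood-fill from (x=0, y=5):
  Distance 0: (x=0, y=5)
  Distance 1: (x=1, y=5)
  Distance 2: (x=1, y=4), (x=2, y=5), (x=1, y=6)
  Distance 3: (x=1, y=3), (x=3, y=5), (x=2, y=6), (x=1, y=7)
  Distance 4: (x=1, y=2), (x=0, y=3), (x=2, y=3), (x=3, y=4), (x=3, y=6), (x=0, y=7), (x=2, y=7)
  Distance 5: (x=1, y=1), (x=0, y=2), (x=2, y=2), (x=3, y=3), (x=3, y=7), (x=0, y=8), (x=2, y=8)
  Distance 6: (x=1, y=0), (x=0, y=1), (x=2, y=1), (x=3, y=2), (x=3, y=8)
  Distance 7: (x=0, y=0), (x=3, y=1)
Total reachable: 30 (grid has 30 open cells total)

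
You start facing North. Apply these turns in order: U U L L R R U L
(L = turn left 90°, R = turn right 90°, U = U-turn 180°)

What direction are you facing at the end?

Answer: Final heading: East

Derivation:
Start: North
  U (U-turn (180°)) -> South
  U (U-turn (180°)) -> North
  L (left (90° counter-clockwise)) -> West
  L (left (90° counter-clockwise)) -> South
  R (right (90° clockwise)) -> West
  R (right (90° clockwise)) -> North
  U (U-turn (180°)) -> South
  L (left (90° counter-clockwise)) -> East
Final: East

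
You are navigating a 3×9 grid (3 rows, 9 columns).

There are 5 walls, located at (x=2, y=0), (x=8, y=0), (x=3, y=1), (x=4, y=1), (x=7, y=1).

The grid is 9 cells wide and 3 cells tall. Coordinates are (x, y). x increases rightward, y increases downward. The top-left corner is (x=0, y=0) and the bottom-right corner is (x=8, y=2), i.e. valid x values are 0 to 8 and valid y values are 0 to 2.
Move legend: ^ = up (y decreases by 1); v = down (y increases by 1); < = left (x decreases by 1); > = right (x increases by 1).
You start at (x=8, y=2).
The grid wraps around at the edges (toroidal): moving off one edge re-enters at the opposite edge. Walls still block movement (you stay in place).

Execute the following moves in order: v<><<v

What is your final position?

Start: (x=8, y=2)
  v (down): blocked, stay at (x=8, y=2)
  < (left): (x=8, y=2) -> (x=7, y=2)
  > (right): (x=7, y=2) -> (x=8, y=2)
  < (left): (x=8, y=2) -> (x=7, y=2)
  < (left): (x=7, y=2) -> (x=6, y=2)
  v (down): (x=6, y=2) -> (x=6, y=0)
Final: (x=6, y=0)

Answer: Final position: (x=6, y=0)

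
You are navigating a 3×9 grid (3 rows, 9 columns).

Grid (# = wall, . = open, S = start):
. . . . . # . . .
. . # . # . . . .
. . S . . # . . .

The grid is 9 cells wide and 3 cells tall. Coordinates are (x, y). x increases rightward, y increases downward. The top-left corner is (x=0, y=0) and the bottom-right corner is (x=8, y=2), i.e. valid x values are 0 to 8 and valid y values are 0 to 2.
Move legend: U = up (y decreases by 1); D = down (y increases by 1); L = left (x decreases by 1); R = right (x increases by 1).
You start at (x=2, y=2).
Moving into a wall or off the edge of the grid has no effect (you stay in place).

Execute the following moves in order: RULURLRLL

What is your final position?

Answer: Final position: (x=2, y=0)

Derivation:
Start: (x=2, y=2)
  R (right): (x=2, y=2) -> (x=3, y=2)
  U (up): (x=3, y=2) -> (x=3, y=1)
  L (left): blocked, stay at (x=3, y=1)
  U (up): (x=3, y=1) -> (x=3, y=0)
  R (right): (x=3, y=0) -> (x=4, y=0)
  L (left): (x=4, y=0) -> (x=3, y=0)
  R (right): (x=3, y=0) -> (x=4, y=0)
  L (left): (x=4, y=0) -> (x=3, y=0)
  L (left): (x=3, y=0) -> (x=2, y=0)
Final: (x=2, y=0)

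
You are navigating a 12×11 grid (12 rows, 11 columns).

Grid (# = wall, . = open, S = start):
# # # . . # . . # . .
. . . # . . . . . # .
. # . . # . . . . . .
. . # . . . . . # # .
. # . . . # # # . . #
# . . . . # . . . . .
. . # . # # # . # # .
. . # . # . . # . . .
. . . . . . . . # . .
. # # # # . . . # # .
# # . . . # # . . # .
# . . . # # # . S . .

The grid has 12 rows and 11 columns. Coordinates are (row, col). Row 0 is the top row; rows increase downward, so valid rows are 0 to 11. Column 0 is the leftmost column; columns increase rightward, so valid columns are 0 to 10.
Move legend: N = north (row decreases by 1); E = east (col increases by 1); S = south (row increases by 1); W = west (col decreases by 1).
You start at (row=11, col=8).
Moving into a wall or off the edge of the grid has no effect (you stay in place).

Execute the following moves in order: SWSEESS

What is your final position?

Start: (row=11, col=8)
  S (south): blocked, stay at (row=11, col=8)
  W (west): (row=11, col=8) -> (row=11, col=7)
  S (south): blocked, stay at (row=11, col=7)
  E (east): (row=11, col=7) -> (row=11, col=8)
  E (east): (row=11, col=8) -> (row=11, col=9)
  S (south): blocked, stay at (row=11, col=9)
  S (south): blocked, stay at (row=11, col=9)
Final: (row=11, col=9)

Answer: Final position: (row=11, col=9)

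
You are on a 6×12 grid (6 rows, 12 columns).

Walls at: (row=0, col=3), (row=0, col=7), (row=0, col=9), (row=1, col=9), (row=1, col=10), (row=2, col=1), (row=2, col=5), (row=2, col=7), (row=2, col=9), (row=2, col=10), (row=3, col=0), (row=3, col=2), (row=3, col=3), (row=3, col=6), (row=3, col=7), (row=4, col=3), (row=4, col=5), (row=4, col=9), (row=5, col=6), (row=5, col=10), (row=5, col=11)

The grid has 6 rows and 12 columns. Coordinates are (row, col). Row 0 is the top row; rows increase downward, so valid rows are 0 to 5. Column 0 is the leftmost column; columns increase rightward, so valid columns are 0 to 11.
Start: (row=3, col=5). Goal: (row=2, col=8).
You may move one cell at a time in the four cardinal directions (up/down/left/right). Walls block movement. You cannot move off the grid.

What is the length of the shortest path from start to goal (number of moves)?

BFS from (row=3, col=5) until reaching (row=2, col=8):
  Distance 0: (row=3, col=5)
  Distance 1: (row=3, col=4)
  Distance 2: (row=2, col=4), (row=4, col=4)
  Distance 3: (row=1, col=4), (row=2, col=3), (row=5, col=4)
  Distance 4: (row=0, col=4), (row=1, col=3), (row=1, col=5), (row=2, col=2), (row=5, col=3), (row=5, col=5)
  Distance 5: (row=0, col=5), (row=1, col=2), (row=1, col=6), (row=5, col=2)
  Distance 6: (row=0, col=2), (row=0, col=6), (row=1, col=1), (row=1, col=7), (row=2, col=6), (row=4, col=2), (row=5, col=1)
  Distance 7: (row=0, col=1), (row=1, col=0), (row=1, col=8), (row=4, col=1), (row=5, col=0)
  Distance 8: (row=0, col=0), (row=0, col=8), (row=2, col=0), (row=2, col=8), (row=3, col=1), (row=4, col=0)  <- goal reached here
One shortest path (8 moves): (row=3, col=5) -> (row=3, col=4) -> (row=2, col=4) -> (row=1, col=4) -> (row=1, col=5) -> (row=1, col=6) -> (row=1, col=7) -> (row=1, col=8) -> (row=2, col=8)

Answer: Shortest path length: 8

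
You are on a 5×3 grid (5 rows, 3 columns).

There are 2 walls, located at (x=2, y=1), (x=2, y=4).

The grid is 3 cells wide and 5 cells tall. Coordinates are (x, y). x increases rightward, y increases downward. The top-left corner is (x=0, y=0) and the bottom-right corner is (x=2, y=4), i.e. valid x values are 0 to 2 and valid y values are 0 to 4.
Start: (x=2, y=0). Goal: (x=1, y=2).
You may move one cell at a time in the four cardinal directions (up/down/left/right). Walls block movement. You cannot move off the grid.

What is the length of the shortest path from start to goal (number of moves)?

Answer: Shortest path length: 3

Derivation:
BFS from (x=2, y=0) until reaching (x=1, y=2):
  Distance 0: (x=2, y=0)
  Distance 1: (x=1, y=0)
  Distance 2: (x=0, y=0), (x=1, y=1)
  Distance 3: (x=0, y=1), (x=1, y=2)  <- goal reached here
One shortest path (3 moves): (x=2, y=0) -> (x=1, y=0) -> (x=1, y=1) -> (x=1, y=2)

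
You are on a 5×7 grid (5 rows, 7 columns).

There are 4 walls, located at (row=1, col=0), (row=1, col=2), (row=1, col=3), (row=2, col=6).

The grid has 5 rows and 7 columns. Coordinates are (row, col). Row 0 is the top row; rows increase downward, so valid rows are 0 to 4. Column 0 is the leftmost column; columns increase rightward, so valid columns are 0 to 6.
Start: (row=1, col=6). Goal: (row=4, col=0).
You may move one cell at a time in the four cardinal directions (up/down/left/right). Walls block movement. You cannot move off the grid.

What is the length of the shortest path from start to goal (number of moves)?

Answer: Shortest path length: 9

Derivation:
BFS from (row=1, col=6) until reaching (row=4, col=0):
  Distance 0: (row=1, col=6)
  Distance 1: (row=0, col=6), (row=1, col=5)
  Distance 2: (row=0, col=5), (row=1, col=4), (row=2, col=5)
  Distance 3: (row=0, col=4), (row=2, col=4), (row=3, col=5)
  Distance 4: (row=0, col=3), (row=2, col=3), (row=3, col=4), (row=3, col=6), (row=4, col=5)
  Distance 5: (row=0, col=2), (row=2, col=2), (row=3, col=3), (row=4, col=4), (row=4, col=6)
  Distance 6: (row=0, col=1), (row=2, col=1), (row=3, col=2), (row=4, col=3)
  Distance 7: (row=0, col=0), (row=1, col=1), (row=2, col=0), (row=3, col=1), (row=4, col=2)
  Distance 8: (row=3, col=0), (row=4, col=1)
  Distance 9: (row=4, col=0)  <- goal reached here
One shortest path (9 moves): (row=1, col=6) -> (row=1, col=5) -> (row=1, col=4) -> (row=2, col=4) -> (row=2, col=3) -> (row=2, col=2) -> (row=2, col=1) -> (row=2, col=0) -> (row=3, col=0) -> (row=4, col=0)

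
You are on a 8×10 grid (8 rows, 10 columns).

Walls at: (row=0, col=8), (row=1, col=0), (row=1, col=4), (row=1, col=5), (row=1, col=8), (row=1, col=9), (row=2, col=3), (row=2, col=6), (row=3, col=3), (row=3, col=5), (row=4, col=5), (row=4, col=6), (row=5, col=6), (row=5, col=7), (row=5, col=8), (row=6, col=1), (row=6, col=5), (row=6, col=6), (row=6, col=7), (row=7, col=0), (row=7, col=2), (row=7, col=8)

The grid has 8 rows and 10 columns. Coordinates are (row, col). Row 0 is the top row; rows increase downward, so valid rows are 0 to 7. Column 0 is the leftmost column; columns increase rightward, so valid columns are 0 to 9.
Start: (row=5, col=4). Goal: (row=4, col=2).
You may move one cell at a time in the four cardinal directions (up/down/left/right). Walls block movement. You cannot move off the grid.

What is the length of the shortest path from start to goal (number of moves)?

Answer: Shortest path length: 3

Derivation:
BFS from (row=5, col=4) until reaching (row=4, col=2):
  Distance 0: (row=5, col=4)
  Distance 1: (row=4, col=4), (row=5, col=3), (row=5, col=5), (row=6, col=4)
  Distance 2: (row=3, col=4), (row=4, col=3), (row=5, col=2), (row=6, col=3), (row=7, col=4)
  Distance 3: (row=2, col=4), (row=4, col=2), (row=5, col=1), (row=6, col=2), (row=7, col=3), (row=7, col=5)  <- goal reached here
One shortest path (3 moves): (row=5, col=4) -> (row=5, col=3) -> (row=5, col=2) -> (row=4, col=2)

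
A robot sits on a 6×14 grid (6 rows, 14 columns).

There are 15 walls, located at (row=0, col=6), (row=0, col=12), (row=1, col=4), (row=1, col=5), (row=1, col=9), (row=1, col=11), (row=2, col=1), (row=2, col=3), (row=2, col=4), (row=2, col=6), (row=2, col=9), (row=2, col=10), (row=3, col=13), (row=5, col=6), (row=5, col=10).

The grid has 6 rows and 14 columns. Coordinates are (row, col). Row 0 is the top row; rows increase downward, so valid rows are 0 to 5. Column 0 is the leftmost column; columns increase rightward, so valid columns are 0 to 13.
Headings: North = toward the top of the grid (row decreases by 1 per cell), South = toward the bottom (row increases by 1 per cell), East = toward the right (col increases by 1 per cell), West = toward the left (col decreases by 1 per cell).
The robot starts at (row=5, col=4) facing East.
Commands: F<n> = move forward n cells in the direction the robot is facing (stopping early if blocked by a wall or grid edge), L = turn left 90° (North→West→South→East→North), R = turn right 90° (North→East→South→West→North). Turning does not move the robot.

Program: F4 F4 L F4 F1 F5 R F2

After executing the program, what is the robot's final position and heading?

Answer: Final position: (row=2, col=5), facing East

Derivation:
Start: (row=5, col=4), facing East
  F4: move forward 1/4 (blocked), now at (row=5, col=5)
  F4: move forward 0/4 (blocked), now at (row=5, col=5)
  L: turn left, now facing North
  F4: move forward 3/4 (blocked), now at (row=2, col=5)
  F1: move forward 0/1 (blocked), now at (row=2, col=5)
  F5: move forward 0/5 (blocked), now at (row=2, col=5)
  R: turn right, now facing East
  F2: move forward 0/2 (blocked), now at (row=2, col=5)
Final: (row=2, col=5), facing East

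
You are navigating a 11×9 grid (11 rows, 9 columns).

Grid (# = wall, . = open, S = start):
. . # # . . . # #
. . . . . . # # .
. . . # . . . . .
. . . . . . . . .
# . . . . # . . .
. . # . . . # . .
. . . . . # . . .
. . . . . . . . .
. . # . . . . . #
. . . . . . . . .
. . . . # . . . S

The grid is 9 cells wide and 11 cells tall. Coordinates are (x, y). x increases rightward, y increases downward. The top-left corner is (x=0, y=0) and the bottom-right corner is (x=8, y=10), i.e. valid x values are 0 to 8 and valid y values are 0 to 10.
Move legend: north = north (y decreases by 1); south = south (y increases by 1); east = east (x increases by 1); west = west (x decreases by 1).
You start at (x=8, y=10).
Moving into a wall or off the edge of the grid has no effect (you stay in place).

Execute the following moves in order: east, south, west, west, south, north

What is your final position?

Start: (x=8, y=10)
  east (east): blocked, stay at (x=8, y=10)
  south (south): blocked, stay at (x=8, y=10)
  west (west): (x=8, y=10) -> (x=7, y=10)
  west (west): (x=7, y=10) -> (x=6, y=10)
  south (south): blocked, stay at (x=6, y=10)
  north (north): (x=6, y=10) -> (x=6, y=9)
Final: (x=6, y=9)

Answer: Final position: (x=6, y=9)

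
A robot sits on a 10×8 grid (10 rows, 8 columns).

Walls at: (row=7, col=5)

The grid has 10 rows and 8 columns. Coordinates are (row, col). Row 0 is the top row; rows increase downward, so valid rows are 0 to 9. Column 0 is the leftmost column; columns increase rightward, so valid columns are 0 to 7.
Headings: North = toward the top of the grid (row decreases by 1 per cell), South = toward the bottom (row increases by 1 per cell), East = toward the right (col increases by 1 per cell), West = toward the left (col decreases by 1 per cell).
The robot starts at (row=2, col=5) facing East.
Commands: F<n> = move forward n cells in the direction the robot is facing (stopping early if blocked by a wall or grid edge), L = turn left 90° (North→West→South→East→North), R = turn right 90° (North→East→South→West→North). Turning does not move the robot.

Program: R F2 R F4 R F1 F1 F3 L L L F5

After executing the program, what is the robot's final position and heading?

Answer: Final position: (row=0, col=6), facing East

Derivation:
Start: (row=2, col=5), facing East
  R: turn right, now facing South
  F2: move forward 2, now at (row=4, col=5)
  R: turn right, now facing West
  F4: move forward 4, now at (row=4, col=1)
  R: turn right, now facing North
  F1: move forward 1, now at (row=3, col=1)
  F1: move forward 1, now at (row=2, col=1)
  F3: move forward 2/3 (blocked), now at (row=0, col=1)
  L: turn left, now facing West
  L: turn left, now facing South
  L: turn left, now facing East
  F5: move forward 5, now at (row=0, col=6)
Final: (row=0, col=6), facing East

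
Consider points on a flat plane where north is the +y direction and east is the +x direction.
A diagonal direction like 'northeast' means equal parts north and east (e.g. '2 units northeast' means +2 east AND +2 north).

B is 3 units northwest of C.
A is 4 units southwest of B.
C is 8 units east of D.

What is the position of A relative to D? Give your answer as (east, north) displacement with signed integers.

Answer: A is at (east=1, north=-1) relative to D.

Derivation:
Place D at the origin (east=0, north=0).
  C is 8 units east of D: delta (east=+8, north=+0); C at (east=8, north=0).
  B is 3 units northwest of C: delta (east=-3, north=+3); B at (east=5, north=3).
  A is 4 units southwest of B: delta (east=-4, north=-4); A at (east=1, north=-1).
Therefore A relative to D: (east=1, north=-1).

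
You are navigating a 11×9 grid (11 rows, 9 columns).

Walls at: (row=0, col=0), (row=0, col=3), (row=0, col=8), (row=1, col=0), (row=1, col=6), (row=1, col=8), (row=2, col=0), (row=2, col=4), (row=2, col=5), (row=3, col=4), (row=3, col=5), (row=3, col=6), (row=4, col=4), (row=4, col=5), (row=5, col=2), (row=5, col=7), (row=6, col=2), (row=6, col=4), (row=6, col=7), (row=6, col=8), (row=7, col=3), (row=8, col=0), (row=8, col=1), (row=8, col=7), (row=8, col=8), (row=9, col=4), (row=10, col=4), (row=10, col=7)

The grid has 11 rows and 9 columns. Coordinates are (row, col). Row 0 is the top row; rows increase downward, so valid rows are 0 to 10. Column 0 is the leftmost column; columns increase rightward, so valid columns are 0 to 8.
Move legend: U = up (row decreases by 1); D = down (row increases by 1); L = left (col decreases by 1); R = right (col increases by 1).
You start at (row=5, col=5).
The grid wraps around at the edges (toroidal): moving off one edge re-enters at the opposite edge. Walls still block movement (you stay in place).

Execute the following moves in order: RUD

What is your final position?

Start: (row=5, col=5)
  R (right): (row=5, col=5) -> (row=5, col=6)
  U (up): (row=5, col=6) -> (row=4, col=6)
  D (down): (row=4, col=6) -> (row=5, col=6)
Final: (row=5, col=6)

Answer: Final position: (row=5, col=6)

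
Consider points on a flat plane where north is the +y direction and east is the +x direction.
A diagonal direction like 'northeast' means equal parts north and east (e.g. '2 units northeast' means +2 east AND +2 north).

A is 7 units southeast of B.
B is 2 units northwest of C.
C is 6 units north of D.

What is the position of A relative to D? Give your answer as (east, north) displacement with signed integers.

Place D at the origin (east=0, north=0).
  C is 6 units north of D: delta (east=+0, north=+6); C at (east=0, north=6).
  B is 2 units northwest of C: delta (east=-2, north=+2); B at (east=-2, north=8).
  A is 7 units southeast of B: delta (east=+7, north=-7); A at (east=5, north=1).
Therefore A relative to D: (east=5, north=1).

Answer: A is at (east=5, north=1) relative to D.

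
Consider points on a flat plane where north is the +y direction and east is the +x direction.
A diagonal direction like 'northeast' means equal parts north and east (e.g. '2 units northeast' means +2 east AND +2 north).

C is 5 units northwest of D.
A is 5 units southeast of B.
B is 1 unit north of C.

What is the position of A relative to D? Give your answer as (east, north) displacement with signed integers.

Answer: A is at (east=0, north=1) relative to D.

Derivation:
Place D at the origin (east=0, north=0).
  C is 5 units northwest of D: delta (east=-5, north=+5); C at (east=-5, north=5).
  B is 1 unit north of C: delta (east=+0, north=+1); B at (east=-5, north=6).
  A is 5 units southeast of B: delta (east=+5, north=-5); A at (east=0, north=1).
Therefore A relative to D: (east=0, north=1).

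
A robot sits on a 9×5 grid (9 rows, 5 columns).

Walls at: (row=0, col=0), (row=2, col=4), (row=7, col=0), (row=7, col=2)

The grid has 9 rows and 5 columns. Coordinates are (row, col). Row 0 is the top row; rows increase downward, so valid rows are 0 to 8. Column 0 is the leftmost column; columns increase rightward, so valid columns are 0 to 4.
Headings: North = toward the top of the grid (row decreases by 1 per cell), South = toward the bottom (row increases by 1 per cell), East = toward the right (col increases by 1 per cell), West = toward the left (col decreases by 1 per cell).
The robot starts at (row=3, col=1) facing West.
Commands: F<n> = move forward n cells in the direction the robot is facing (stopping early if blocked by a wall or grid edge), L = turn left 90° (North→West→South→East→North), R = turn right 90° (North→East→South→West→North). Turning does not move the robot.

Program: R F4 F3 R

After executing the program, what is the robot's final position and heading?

Answer: Final position: (row=0, col=1), facing East

Derivation:
Start: (row=3, col=1), facing West
  R: turn right, now facing North
  F4: move forward 3/4 (blocked), now at (row=0, col=1)
  F3: move forward 0/3 (blocked), now at (row=0, col=1)
  R: turn right, now facing East
Final: (row=0, col=1), facing East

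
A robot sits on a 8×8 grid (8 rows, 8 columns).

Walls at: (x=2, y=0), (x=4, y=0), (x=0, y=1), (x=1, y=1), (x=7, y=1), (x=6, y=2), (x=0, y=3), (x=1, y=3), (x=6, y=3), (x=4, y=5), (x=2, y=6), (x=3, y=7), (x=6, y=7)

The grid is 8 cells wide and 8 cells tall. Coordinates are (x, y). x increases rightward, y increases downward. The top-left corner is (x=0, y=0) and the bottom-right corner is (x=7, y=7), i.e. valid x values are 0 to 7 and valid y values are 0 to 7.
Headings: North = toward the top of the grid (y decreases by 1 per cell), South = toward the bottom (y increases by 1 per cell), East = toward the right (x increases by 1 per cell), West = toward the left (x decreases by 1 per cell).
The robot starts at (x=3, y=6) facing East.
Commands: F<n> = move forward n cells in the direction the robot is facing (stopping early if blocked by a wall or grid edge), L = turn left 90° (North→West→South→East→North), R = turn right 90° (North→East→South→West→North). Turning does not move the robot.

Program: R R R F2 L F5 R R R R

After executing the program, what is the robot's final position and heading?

Answer: Final position: (x=0, y=4), facing West

Derivation:
Start: (x=3, y=6), facing East
  R: turn right, now facing South
  R: turn right, now facing West
  R: turn right, now facing North
  F2: move forward 2, now at (x=3, y=4)
  L: turn left, now facing West
  F5: move forward 3/5 (blocked), now at (x=0, y=4)
  R: turn right, now facing North
  R: turn right, now facing East
  R: turn right, now facing South
  R: turn right, now facing West
Final: (x=0, y=4), facing West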